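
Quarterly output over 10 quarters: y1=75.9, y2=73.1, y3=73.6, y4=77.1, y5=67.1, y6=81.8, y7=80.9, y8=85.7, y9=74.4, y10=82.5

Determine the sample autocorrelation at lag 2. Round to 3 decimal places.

0.280

Mean ȳ = (75.9 + 73.1 + 73.6 + 77.1 + 67.1 + 81.8 + 80.9 + 85.7 + 74.4 + 82.5)/10 = 77.2100
Numerator Σ_{t=1}^{8}(y_t−ȳ)(y_{t+2}−ȳ) = 77.3798
Denominator Σ(y_t−ȳ)² = 276.5090
r_2 = 77.3798 / 276.5090 = 0.280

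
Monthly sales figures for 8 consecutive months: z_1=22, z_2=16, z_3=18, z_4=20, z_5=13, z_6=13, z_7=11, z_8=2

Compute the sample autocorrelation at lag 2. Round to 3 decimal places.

0.167

Mean z̄ = (22 + 16 + 18 + 20 + 13 + 13 + 11 + 2)/8 = 14.3750
Σ(z_t−z̄)(z_{t+2}−z̄) = (27.6406) + (9.1406) + (-4.9844) + (-7.7344) + (4.6406) + (17.0156) = 45.7188
Denominator Σ(z_t−z̄)² = 273.8750
r_2 = 45.7188 / 273.8750 = 0.167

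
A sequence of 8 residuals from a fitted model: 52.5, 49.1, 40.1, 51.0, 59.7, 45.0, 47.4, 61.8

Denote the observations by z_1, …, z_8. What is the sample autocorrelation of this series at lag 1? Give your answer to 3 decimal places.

Mean z̄ = (52.5 + 49.1 + 40.1 + 51.0 + 59.7 + 45.0 + 47.4 + 61.8)/8 = 50.8250
Deviations from mean: 1.6750, -1.7250, -10.7250, 0.1750, 8.8750, -5.8250, -3.4250, 10.9750
Σ(z_t−z̄)(z_{t+1}−z̄) = (-2.8894) + (18.5006) + (-1.8769) + (1.5531) + (-51.6969) + (19.9506) + (-37.5894) = -54.0481
Denominator Σ(z_t−z̄)² = 365.7150
r_1 = -54.0481 / 365.7150 = -0.148

-0.148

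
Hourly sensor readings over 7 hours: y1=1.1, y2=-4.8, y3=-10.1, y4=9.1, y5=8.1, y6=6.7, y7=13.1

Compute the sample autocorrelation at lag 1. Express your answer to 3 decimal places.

0.305

Mean ȳ = (1.1 − 4.8 − 10.1 + 9.1 + 8.1 + 6.7 + 13.1)/7 = 3.3143
Numerator Σ_{t=1}^{6}(y_t−ȳ)(y_{t+1}−ȳ) = 126.2269
Denominator Σ(y_t−ȳ)² = 414.2886
r_1 = 126.2269 / 414.2886 = 0.305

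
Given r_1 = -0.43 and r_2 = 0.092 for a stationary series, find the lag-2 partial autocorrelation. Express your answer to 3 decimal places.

-0.114

φ_{22} = (r_2 − r_1²) / (1 − r_1²)
r_1² = (-0.43)² = 0.1849
Numerator = 0.092 − 0.1849 = -0.0929; denominator = 1 − 0.1849 = 0.8151
φ_{22} = -0.0929 / 0.8151 = -0.114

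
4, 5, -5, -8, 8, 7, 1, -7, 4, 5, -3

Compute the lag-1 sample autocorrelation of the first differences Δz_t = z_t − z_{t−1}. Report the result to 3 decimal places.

First differences Δz: 1, -10, -3, 16, -1, -6, -8, 11, 1, -8
Mean of differences = -0.7000
Numerator Σ(Δz_t−Δz̄)(Δz_{t+1}−Δz̄) = -75.4900
Denominator Σ(Δz_t−Δz̄)² = 648.1000
r_1(Δz) = -75.4900 / 648.1000 = -0.116

-0.116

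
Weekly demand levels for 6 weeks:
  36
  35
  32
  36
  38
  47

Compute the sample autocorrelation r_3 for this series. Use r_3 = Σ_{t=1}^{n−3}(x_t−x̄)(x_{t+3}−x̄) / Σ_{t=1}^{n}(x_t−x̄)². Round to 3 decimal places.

-0.391

Mean x̄ = (36 + 35 + 32 + 36 + 38 + 47)/6 = 37.3333
Deviations from mean: -1.3333, -2.3333, -5.3333, -1.3333, 0.6667, 9.6667
Σ(x_t−x̄)(x_{t+3}−x̄) = (1.7778) + (-1.5556) + (-51.5556) = -51.3333
Denominator Σ(x_t−x̄)² = 131.3333
r_3 = -51.3333 / 131.3333 = -0.391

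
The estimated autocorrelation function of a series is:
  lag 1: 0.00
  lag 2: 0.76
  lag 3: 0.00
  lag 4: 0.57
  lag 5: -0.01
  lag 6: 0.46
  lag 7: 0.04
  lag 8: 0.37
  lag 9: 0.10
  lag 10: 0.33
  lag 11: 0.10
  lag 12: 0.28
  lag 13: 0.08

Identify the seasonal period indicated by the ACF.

2

The largest autocorrelation is r_2 = 0.76, with weaker echoes at lags 4 (0.57), 6 (0.46), 8 (0.37), 10 (0.33) and 12 (0.28); the remaining lags stay at or below 0.10.
The dominant spike at lag 2 indicates a seasonal period of 2.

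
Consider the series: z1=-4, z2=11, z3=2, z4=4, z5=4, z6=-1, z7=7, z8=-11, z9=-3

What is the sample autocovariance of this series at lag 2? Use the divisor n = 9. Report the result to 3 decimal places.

4.444

Mean z̄ = (-4 + 11 + 2 + 4 + 4 − 1 + 7 − 11 − 3)/9 = 1.0000
Σ_{t=1}^{7}(z_t−z̄)(z_{t+2}−z̄) = 40.0000
γ_2 = 40.0000 / 9 = 4.444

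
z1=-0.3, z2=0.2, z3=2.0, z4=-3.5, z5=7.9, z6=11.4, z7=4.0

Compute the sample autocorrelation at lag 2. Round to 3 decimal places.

-0.209

Mean z̄ = (-0.3 + 0.2 + 2.0 − 3.5 + 7.9 + 11.4 + 4.0)/7 = 3.1000
Deviations from mean: -3.4000, -2.9000, -1.1000, -6.6000, 4.8000, 8.3000, 0.9000
Σ(z_t−z̄)(z_{t+2}−z̄) = (3.7400) + (19.1400) + (-5.2800) + (-54.7800) + (4.3200) = -32.8600
Denominator Σ(z_t−z̄)² = 157.4800
r_2 = -32.8600 / 157.4800 = -0.209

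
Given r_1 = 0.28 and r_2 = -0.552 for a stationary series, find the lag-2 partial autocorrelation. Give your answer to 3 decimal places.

-0.684

φ_{22} = (r_2 − r_1²) / (1 − r_1²)
r_1² = (0.28)² = 0.0784
Numerator = -0.552 − 0.0784 = -0.6304; denominator = 1 − 0.0784 = 0.9216
φ_{22} = -0.6304 / 0.9216 = -0.684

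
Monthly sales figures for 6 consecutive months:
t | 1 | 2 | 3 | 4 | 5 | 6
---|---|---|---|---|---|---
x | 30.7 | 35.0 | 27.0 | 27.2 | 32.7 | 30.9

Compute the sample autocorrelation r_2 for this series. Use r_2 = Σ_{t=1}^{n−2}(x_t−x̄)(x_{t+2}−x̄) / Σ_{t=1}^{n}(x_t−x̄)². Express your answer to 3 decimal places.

Mean x̄ = (30.7 + 35.0 + 27.0 + 27.2 + 32.7 + 30.9)/6 = 30.5833
Σ(x_t−x̄)(x_{t+2}−x̄) = (-0.4181) + (-14.9431) + (-7.5847) + (-1.0714) = -24.0172
Denominator Σ(x_t−x̄)² = 48.3883
r_2 = -24.0172 / 48.3883 = -0.496

-0.496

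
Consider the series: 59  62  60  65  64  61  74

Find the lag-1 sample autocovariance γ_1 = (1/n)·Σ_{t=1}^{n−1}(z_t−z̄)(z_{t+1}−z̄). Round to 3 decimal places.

Mean z̄ = (59 + 62 + 60 + 65 + 64 + 61 + 74)/7 = 63.5714
Deviations: -4.5714, -1.5714, -3.5714, 1.4286, 0.4286, -2.5714, 10.4286
Σ_{t=1}^{6}(z_t−z̄)(z_{t+1}−z̄) = -19.6122
γ_1 = -19.6122 / 7 = -2.802

-2.802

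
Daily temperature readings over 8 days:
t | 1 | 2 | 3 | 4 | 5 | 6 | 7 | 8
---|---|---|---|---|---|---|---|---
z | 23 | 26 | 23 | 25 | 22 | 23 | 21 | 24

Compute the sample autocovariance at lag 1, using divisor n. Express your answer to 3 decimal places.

Mean z̄ = (23 + 26 + 23 + 25 + 22 + 23 + 21 + 24)/8 = 23.3750
Σ_{t=1}^{7}(z_t−z̄)(z_{t+1}−z̄) = -4.8906
γ_1 = -4.8906 / 8 = -0.611

-0.611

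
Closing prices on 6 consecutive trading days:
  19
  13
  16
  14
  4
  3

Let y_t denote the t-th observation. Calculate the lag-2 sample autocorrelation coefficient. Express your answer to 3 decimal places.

Mean ȳ = (19 + 13 + 16 + 14 + 4 + 3)/6 = 11.5000
Deviations from mean: 7.5000, 1.5000, 4.5000, 2.5000, -7.5000, -8.5000
Σ(y_t−ȳ)(y_{t+2}−ȳ) = (33.7500) + (3.7500) + (-33.7500) + (-21.2500) = -17.5000
Denominator Σ(y_t−ȳ)² = 213.5000
r_2 = -17.5000 / 213.5000 = -0.082

-0.082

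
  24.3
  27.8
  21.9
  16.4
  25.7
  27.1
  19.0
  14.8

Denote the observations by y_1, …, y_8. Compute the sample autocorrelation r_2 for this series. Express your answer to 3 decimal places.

-0.644

Mean ȳ = (24.3 + 27.8 + 21.9 + 16.4 + 25.7 + 27.1 + 19.0 + 14.8)/8 = 22.1250
Deviations from mean: 2.1750, 5.6750, -0.2250, -5.7250, 3.5750, 4.9750, -3.1250, -7.3250
Σ(y_t−ȳ)(y_{t+2}−ȳ) = (-0.4894) + (-32.4894) + (-0.8044) + (-28.4819) + (-11.1719) + (-36.4419) = -109.8788
Denominator Σ(y_t−ȳ)² = 170.7150
r_2 = -109.8788 / 170.7150 = -0.644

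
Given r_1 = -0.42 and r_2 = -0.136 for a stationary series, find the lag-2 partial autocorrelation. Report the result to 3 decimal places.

φ_{22} = (r_2 − r_1²) / (1 − r_1²)
r_1² = (-0.42)² = 0.1764
Numerator = -0.136 − 0.1764 = -0.3124; denominator = 1 − 0.1764 = 0.8236
φ_{22} = -0.3124 / 0.8236 = -0.379

-0.379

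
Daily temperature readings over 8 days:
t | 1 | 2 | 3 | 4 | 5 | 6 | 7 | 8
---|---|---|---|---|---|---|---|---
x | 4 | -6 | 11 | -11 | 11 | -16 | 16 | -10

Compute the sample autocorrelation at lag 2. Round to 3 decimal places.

Mean x̄ = (4 − 6 + 11 − 11 + 11 − 16 + 16 − 10)/8 = -0.1250
Deviations from mean: 4.1250, -5.8750, 11.1250, -10.8750, 11.1250, -15.8750, 16.1250, -9.8750
Σ(x_t−x̄)(x_{t+2}−x̄) = (45.8906) + (63.8906) + (123.7656) + (172.6406) + (179.3906) + (156.7656) = 742.3438
Denominator Σ(x_t−x̄)² = 1026.8750
r_2 = 742.3438 / 1026.8750 = 0.723

0.723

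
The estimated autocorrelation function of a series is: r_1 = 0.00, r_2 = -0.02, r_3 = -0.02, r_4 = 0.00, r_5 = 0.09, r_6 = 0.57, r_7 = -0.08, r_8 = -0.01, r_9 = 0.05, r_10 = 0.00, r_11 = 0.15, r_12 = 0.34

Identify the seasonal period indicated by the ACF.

6

The largest autocorrelation is r_6 = 0.57, with a weaker echo at lag 12 (0.34); the remaining lags stay at or below 0.15.
The dominant spike at lag 6 indicates a seasonal period of 6.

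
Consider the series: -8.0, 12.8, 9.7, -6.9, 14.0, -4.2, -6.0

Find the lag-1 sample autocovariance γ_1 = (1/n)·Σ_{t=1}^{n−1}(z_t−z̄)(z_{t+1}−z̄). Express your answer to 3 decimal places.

-31.341

Mean z̄ = (-8.0 + 12.8 + 9.7 − 6.9 + 14.0 − 4.2 − 6.0)/7 = 1.6286
Σ_{t=1}^{6}(z_t−z̄)(z_{t+1}−z̄) = -219.3880
γ_1 = -219.3880 / 7 = -31.341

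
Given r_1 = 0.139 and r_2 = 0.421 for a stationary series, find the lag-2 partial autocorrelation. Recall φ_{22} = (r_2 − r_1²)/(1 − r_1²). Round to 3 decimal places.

φ_{22} = (r_2 − r_1²) / (1 − r_1²)
r_1² = (0.139)² = 0.019321
Numerator = 0.421 − 0.0193 = 0.4017; denominator = 1 − 0.0193 = 0.9807
φ_{22} = 0.4017 / 0.9807 = 0.410

0.410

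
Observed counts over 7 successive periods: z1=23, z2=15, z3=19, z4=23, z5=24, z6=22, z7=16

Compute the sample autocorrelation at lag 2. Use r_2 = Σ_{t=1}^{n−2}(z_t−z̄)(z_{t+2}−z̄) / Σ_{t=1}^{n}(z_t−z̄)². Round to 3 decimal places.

-0.427

Mean z̄ = (23 + 15 + 19 + 23 + 24 + 22 + 16)/7 = 20.2857
Σ(z_t−z̄)(z_{t+2}−z̄) = (-3.4898) + (-14.3469) + (-4.7755) + (4.6531) + (-15.9184) = -33.8776
Denominator Σ(z_t−z̄)² = 79.4286
r_2 = -33.8776 / 79.4286 = -0.427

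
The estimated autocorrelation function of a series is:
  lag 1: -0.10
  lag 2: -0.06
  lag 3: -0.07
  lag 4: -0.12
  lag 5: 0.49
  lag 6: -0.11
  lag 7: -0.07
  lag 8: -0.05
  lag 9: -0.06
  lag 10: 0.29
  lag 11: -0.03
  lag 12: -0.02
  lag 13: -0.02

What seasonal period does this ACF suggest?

The largest autocorrelation is r_5 = 0.49, with a weaker echo at lag 10 (0.29); the remaining lags stay at or below -0.02.
The dominant spike at lag 5 indicates a seasonal period of 5.

5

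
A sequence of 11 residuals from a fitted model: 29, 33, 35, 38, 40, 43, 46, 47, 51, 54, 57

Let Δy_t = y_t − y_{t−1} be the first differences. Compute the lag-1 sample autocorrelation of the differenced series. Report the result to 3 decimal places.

First differences Δy: 4, 2, 3, 2, 3, 3, 1, 4, 3, 3
Mean of differences = 2.8000
Numerator Σ(Δy_t−Δȳ)(Δy_{t+1}−Δȳ) = -3.6400
Denominator Σ(Δy_t−Δȳ)² = 7.6000
r_1(Δy) = -3.6400 / 7.6000 = -0.479

-0.479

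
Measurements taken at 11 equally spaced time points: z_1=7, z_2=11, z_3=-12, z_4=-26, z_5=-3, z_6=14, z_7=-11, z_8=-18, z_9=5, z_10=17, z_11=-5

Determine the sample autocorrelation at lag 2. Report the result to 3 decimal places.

Mean z̄ = (7 + 11 − 12 − 26 − 3 + 14 − 11 − 18 + 5 + 17 − 5)/11 = -1.9091
Numerator Σ_{t=1}^{9}(z_t−z̄)(z_{t+2}−z̄) = -1407.6529
Denominator Σ(z_t−z̄)² = 1938.9091
r_2 = -1407.6529 / 1938.9091 = -0.726

-0.726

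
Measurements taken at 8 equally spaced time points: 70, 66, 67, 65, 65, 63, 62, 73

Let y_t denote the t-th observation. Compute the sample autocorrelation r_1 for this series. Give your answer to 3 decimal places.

Mean ȳ = (70 + 66 + 67 + 65 + 65 + 63 + 62 + 73)/8 = 66.3750
Numerator Σ_{t=1}^{7}(y_t−ȳ)(y_{t+1}−ȳ) = -10.1406
Denominator Σ(y_t−ȳ)² = 91.8750
r_1 = -10.1406 / 91.8750 = -0.110

-0.110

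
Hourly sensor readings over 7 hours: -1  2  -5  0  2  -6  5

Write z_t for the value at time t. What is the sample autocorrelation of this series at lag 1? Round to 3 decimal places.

Mean z̄ = (-1 + 2 − 5 + 0 + 2 − 6 + 5)/7 = -0.4286
Deviations from mean: -0.5714, 2.4286, -4.5714, 0.4286, 2.4286, -5.5714, 5.4286
Σ(z_t−z̄)(z_{t+1}−z̄) = (-1.3878) + (-11.1020) + (-1.9592) + (1.0408) + (-13.5306) + (-30.2449) = -57.1837
Denominator Σ(z_t−z̄)² = 93.7143
r_1 = -57.1837 / 93.7143 = -0.610

-0.610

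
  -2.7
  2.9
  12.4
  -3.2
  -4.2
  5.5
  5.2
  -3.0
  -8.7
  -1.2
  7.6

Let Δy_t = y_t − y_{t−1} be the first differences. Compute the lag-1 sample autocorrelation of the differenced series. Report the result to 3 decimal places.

-0.024

First differences Δy: 5.6, 9.5, -15.6, -1.0, 9.7, -0.3, -8.2, -5.7, 7.5, 8.8
Mean of differences = 1.0300
Numerator Σ(Δy_t−Δȳ)(Δy_{t+1}−Δȳ) = -16.3979
Denominator Σ(Δy_t−Δȳ)² = 682.9610
r_1(Δy) = -16.3979 / 682.9610 = -0.024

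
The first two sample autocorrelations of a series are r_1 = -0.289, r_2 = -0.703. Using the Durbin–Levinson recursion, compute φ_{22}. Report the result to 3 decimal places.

φ_{22} = (r_2 − r_1²) / (1 − r_1²)
r_1² = (-0.289)² = 0.083521
Numerator = -0.703 − 0.0835 = -0.7865; denominator = 1 − 0.0835 = 0.9165
φ_{22} = -0.7865 / 0.9165 = -0.858

-0.858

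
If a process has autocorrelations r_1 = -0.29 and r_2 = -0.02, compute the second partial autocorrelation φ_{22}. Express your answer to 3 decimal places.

φ_{22} = (r_2 − r_1²) / (1 − r_1²)
r_1² = (-0.29)² = 0.0841
Numerator = -0.02 − 0.0841 = -0.1041; denominator = 1 − 0.0841 = 0.9159
φ_{22} = -0.1041 / 0.9159 = -0.114

-0.114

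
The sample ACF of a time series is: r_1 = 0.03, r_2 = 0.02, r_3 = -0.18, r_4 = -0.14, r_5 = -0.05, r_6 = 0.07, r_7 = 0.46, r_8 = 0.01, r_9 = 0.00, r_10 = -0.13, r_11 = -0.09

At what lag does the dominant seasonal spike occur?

The largest autocorrelation is r_7 = 0.46; the remaining lags stay at or below 0.07.
The dominant spike at lag 7 indicates a seasonal period of 7.

7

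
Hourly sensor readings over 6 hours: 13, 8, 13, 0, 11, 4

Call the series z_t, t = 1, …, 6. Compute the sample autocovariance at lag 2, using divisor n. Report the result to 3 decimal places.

Mean z̄ = (13 + 8 + 13 + 0 + 11 + 4)/6 = 8.1667
Σ_{t=1}^{4}(z_t−z̄)(z_{t+2}−z̄) = 72.4444
γ_2 = 72.4444 / 6 = 12.074

12.074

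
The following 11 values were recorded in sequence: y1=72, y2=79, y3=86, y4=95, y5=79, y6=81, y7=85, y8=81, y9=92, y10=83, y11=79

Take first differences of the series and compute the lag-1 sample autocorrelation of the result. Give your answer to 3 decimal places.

First differences Δy: 7, 7, 9, -16, 2, 4, -4, 11, -9, -4
Mean of differences = 0.7000
Numerator Σ(Δy_t−Δȳ)(Δy_{t+1}−Δȳ) = -182.2900
Denominator Σ(Δy_t−Δȳ)² = 684.1000
r_1(Δy) = -182.2900 / 684.1000 = -0.266

-0.266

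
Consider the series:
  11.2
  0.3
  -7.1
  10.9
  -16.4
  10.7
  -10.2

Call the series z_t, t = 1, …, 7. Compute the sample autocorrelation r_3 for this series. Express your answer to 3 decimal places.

Mean z̄ = (11.2 + 0.3 − 7.1 + 10.9 − 16.4 + 10.7 − 10.2)/7 = -0.0857
Deviations from mean: 11.2857, 0.3857, -7.0143, 10.9857, -16.3143, 10.7857, -10.1143
Numerator Σ_{t=1}^{4}(z_t−z̄)(z_{t+3}−z̄) = -69.0778
Denominator Σ(z_t−z̄)² = 782.1886
r_3 = -69.0778 / 782.1886 = -0.088

-0.088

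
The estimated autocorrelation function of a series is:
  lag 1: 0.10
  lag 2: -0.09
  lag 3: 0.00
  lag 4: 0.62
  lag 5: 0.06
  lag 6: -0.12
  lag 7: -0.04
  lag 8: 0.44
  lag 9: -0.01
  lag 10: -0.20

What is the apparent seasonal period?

The largest autocorrelation is r_4 = 0.62, with a weaker echo at lag 8 (0.44); the remaining lags stay at or below 0.10.
The dominant spike at lag 4 indicates a seasonal period of 4.

4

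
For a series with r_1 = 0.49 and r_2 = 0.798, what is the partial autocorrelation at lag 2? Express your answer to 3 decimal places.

φ_{22} = (r_2 − r_1²) / (1 − r_1²)
r_1² = (0.49)² = 0.2401
Numerator = 0.798 − 0.2401 = 0.5579; denominator = 1 − 0.2401 = 0.7599
φ_{22} = 0.5579 / 0.7599 = 0.734

0.734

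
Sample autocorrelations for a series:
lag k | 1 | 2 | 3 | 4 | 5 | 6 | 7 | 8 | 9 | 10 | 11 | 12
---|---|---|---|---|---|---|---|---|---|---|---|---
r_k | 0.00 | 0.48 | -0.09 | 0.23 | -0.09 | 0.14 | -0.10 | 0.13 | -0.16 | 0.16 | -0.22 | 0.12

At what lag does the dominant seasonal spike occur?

2

The largest autocorrelation is r_2 = 0.48, with weaker echoes at lags 4 (0.23) and 10 (0.16); the remaining lags stay at or below 0.14.
The dominant spike at lag 2 indicates a seasonal period of 2.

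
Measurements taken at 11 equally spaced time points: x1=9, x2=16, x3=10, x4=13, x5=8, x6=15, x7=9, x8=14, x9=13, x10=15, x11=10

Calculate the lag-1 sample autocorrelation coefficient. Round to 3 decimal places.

-0.659

Mean x̄ = (9 + 16 + 10 + 13 + 8 + 15 + 9 + 14 + 13 + 15 + 10)/11 = 12.0000
Numerator Σ_{t=1}^{10}(x_t−x̄)(x_{t+1}−x̄) = -54.0000
Denominator Σ(x_t−x̄)² = 82.0000
r_1 = -54.0000 / 82.0000 = -0.659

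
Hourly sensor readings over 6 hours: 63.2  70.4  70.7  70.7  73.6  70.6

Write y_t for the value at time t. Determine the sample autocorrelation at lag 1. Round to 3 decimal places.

0.057

Mean ȳ = (63.2 + 70.4 + 70.7 + 70.7 + 73.6 + 70.6)/6 = 69.8667
Deviations from mean: -6.6667, 0.5333, 0.8333, 0.8333, 3.7333, 0.7333
Σ(y_t−ȳ)(y_{t+1}−ȳ) = (-3.5556) + (0.4444) + (0.6944) + (3.1111) + (2.7378) = 3.4322
Denominator Σ(y_t−ȳ)² = 60.5933
r_1 = 3.4322 / 60.5933 = 0.057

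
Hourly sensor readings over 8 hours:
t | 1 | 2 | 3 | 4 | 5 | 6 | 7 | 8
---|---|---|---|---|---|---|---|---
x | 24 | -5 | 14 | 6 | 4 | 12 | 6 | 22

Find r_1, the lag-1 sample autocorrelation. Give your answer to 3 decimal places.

Mean x̄ = (24 − 5 + 14 + 6 + 4 + 12 + 6 + 22)/8 = 10.3750
Deviations from mean: 13.6250, -15.3750, 3.6250, -4.3750, -6.3750, 1.6250, -4.3750, 11.6250
Σ(x_t−x̄)(x_{t+1}−x̄) = (-209.4844) + (-55.7344) + (-15.8594) + (27.8906) + (-10.3594) + (-7.1094) + (-50.8594) = -321.5156
Denominator Σ(x_t−x̄)² = 651.8750
r_1 = -321.5156 / 651.8750 = -0.493

-0.493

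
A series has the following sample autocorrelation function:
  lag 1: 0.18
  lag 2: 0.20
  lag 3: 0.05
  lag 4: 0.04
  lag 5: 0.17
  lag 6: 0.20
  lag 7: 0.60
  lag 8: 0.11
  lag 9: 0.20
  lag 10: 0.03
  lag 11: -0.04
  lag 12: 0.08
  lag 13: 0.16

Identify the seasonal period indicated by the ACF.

The largest autocorrelation is r_7 = 0.60; the remaining lags stay at or below 0.20.
The dominant spike at lag 7 indicates a seasonal period of 7.

7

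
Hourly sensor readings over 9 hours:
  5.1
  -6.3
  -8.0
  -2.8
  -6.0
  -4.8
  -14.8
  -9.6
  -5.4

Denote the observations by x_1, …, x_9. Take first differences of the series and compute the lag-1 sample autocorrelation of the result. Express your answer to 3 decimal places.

First differences Δx: -11.4, -1.7, 5.2, -3.2, 1.2, -10.0, 5.2, 4.2
Mean of differences = -1.3125
Numerator Σ(Δx_t−Δx̄)(Δx_{t+1}−Δx̄) = -58.1539
Denominator Σ(Δx_t−Δx̄)² = 302.4688
r_1(Δx) = -58.1539 / 302.4688 = -0.192

-0.192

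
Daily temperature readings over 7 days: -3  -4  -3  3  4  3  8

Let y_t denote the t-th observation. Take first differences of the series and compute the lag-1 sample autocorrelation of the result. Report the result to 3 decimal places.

First differences Δy: -1, 1, 6, 1, -1, 5
Mean of differences = 1.8333
Numerator Σ(Δy_t−Δȳ)(Δy_{t+1}−Δȳ) = -11.1944
Denominator Σ(Δy_t−Δȳ)² = 44.8333
r_1(Δy) = -11.1944 / 44.8333 = -0.250

-0.250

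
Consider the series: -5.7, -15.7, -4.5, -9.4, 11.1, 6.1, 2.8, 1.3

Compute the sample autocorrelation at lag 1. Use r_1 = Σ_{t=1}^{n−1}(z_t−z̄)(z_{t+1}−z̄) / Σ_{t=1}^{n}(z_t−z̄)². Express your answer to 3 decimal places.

Mean z̄ = (-5.7 − 15.7 − 4.5 − 9.4 + 11.1 + 6.1 + 2.8 + 1.3)/8 = -1.7500
Deviations from mean: -3.9500, -13.9500, -2.7500, -7.6500, 12.8500, 7.8500, 4.5500, 3.0500
Σ(z_t−z̄)(z_{t+1}−z̄) = (55.1025) + (38.3625) + (21.0375) + (-98.3025) + (100.8725) + (35.7175) + (13.8775) = 166.6675
Denominator Σ(z_t−z̄)² = 533.0400
r_1 = 166.6675 / 533.0400 = 0.313

0.313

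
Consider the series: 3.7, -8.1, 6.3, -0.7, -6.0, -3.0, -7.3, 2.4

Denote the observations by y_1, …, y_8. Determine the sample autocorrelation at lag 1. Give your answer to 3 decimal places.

Mean ȳ = (3.7 − 8.1 + 6.3 − 0.7 − 6.0 − 3.0 − 7.3 + 2.4)/8 = -1.5875
Deviations from mean: 5.2875, -6.5125, 7.8875, 0.8875, -4.4125, -1.4125, -5.7125, 3.9875
Σ(y_t−ȳ)(y_{t+1}−ȳ) = (-34.4348) + (-51.3673) + (7.0002) + (-3.9161) + (6.2327) + (8.0689) + (-22.7786) = -91.1952
Denominator Σ(y_t−ȳ)² = 203.3688
r_1 = -91.1952 / 203.3688 = -0.448

-0.448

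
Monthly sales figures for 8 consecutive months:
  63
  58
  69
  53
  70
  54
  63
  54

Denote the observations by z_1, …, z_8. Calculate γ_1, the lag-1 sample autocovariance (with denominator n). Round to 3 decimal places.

Mean z̄ = (63 + 58 + 69 + 53 + 70 + 54 + 63 + 54)/8 = 60.5000
Σ_{t=1}^{7}(z_t−z̄)(z_{t+1}−z̄) = -256.7500
γ_1 = -256.7500 / 8 = -32.094

-32.094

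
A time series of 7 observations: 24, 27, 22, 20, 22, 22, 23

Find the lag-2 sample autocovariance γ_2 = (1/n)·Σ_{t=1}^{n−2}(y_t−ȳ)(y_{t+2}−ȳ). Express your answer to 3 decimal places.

Mean ȳ = (24 + 27 + 22 + 20 + 22 + 22 + 23)/7 = 22.8571
Σ_{t=1}^{5}(y_t−ȳ)(y_{t+2}−ȳ) = -9.7551
γ_2 = -9.7551 / 7 = -1.394

-1.394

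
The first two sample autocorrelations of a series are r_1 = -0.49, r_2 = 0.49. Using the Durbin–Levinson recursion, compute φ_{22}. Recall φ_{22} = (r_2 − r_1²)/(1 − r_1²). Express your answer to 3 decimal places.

φ_{22} = (r_2 − r_1²) / (1 − r_1²)
r_1² = (-0.49)² = 0.2401
Numerator = 0.49 − 0.2401 = 0.2499; denominator = 1 − 0.2401 = 0.7599
φ_{22} = 0.2499 / 0.7599 = 0.329

0.329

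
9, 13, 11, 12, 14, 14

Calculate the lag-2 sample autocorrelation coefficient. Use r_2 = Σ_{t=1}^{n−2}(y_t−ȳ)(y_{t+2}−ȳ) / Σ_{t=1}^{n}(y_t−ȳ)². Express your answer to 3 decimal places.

0.059

Mean ȳ = (9 + 13 + 11 + 12 + 14 + 14)/6 = 12.1667
Deviations from mean: -3.1667, 0.8333, -1.1667, -0.1667, 1.8333, 1.8333
Σ(y_t−ȳ)(y_{t+2}−ȳ) = (3.6944) + (-0.1389) + (-2.1389) + (-0.3056) = 1.1111
Denominator Σ(y_t−ȳ)² = 18.8333
r_2 = 1.1111 / 18.8333 = 0.059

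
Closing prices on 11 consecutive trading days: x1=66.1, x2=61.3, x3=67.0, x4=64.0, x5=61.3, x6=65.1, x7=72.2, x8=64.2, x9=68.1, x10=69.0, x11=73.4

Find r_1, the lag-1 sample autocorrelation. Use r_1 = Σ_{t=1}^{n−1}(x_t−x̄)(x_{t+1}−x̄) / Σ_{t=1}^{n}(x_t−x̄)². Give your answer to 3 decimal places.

0.096

Mean x̄ = (66.1 + 61.3 + 67.0 + 64.0 + 61.3 + 65.1 + 72.2 + 64.2 + 68.1 + 69.0 + 73.4)/11 = 66.5182
Numerator Σ_{t=1}^{10}(x_t−x̄)(x_{t+1}−x̄) = 15.1042
Denominator Σ(x_t−x̄)² = 156.8964
r_1 = 15.1042 / 156.8964 = 0.096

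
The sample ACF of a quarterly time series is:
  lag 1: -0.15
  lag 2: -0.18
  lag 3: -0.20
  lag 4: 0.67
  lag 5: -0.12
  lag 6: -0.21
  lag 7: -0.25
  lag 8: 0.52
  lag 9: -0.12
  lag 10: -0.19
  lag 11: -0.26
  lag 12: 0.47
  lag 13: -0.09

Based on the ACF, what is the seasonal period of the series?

The largest autocorrelation is r_4 = 0.67, with weaker echoes at lags 8 (0.52) and 12 (0.47); the remaining lags stay at or below -0.09.
The dominant spike at lag 4 indicates a seasonal period of 4.

4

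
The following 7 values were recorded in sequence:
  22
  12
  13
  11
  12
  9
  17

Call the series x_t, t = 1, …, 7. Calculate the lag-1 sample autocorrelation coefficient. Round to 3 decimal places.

-0.120

Mean x̄ = (22 + 12 + 13 + 11 + 12 + 9 + 17)/7 = 13.7143
Deviations from mean: 8.2857, -1.7143, -0.7143, -2.7143, -1.7143, -4.7143, 3.2857
Σ(x_t−x̄)(x_{t+1}−x̄) = (-14.2041) + (1.2245) + (1.9388) + (4.6531) + (8.0816) + (-15.4898) = -13.7959
Denominator Σ(x_t−x̄)² = 115.4286
r_1 = -13.7959 / 115.4286 = -0.120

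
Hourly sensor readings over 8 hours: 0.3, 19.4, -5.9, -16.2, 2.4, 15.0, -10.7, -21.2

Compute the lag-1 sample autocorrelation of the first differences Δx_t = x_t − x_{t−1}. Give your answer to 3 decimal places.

-0.145

First differences Δx: 19.1, -25.3, -10.3, 18.6, 12.6, -25.7, -10.5
Mean of differences = -3.0714
Numerator Σ(Δx_t−Δx̄)(Δx_{t+1}−Δx̄) = -335.7137
Denominator Σ(Δx_t−Δx̄)² = 2320.4143
r_1(Δx) = -335.7137 / 2320.4143 = -0.145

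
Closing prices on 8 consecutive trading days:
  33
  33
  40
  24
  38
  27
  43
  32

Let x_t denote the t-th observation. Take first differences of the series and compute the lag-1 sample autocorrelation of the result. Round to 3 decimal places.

First differences Δx: 0, 7, -16, 14, -11, 16, -11
Mean of differences = -0.1429
Numerator Σ(Δx_t−Δx̄)(Δx_{t+1}−Δx̄) = -840.5918
Denominator Σ(Δx_t−Δx̄)² = 998.8571
r_1(Δx) = -840.5918 / 998.8571 = -0.842

-0.842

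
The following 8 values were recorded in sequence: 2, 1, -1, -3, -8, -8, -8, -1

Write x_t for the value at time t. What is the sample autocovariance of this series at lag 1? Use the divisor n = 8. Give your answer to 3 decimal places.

8.211

Mean x̄ = (2 + 1 − 1 − 3 − 8 − 8 − 8 − 1)/8 = -3.2500
Deviations: 5.2500, 4.2500, 2.2500, 0.2500, -4.7500, -4.7500, -4.7500, 2.2500
Σ_{t=1}^{7}(x_t−x̄)(x_{t+1}−x̄) = 65.6875
γ_1 = 65.6875 / 8 = 8.211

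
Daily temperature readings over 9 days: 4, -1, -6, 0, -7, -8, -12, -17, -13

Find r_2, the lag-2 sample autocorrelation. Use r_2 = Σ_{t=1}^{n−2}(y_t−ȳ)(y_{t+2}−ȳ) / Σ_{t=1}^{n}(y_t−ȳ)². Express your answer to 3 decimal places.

0.231

Mean ȳ = (4 − 1 − 6 + 0 − 7 − 8 − 12 − 17 − 13)/9 = -6.6667
Σ(y_t−ȳ)(y_{t+2}−ȳ) = (7.1111) + (37.7778) + (-0.2222) + (-8.8889) + (1.7778) + (13.7778) + (33.7778) = 85.1111
Denominator Σ(y_t−ȳ)² = 368.0000
r_2 = 85.1111 / 368.0000 = 0.231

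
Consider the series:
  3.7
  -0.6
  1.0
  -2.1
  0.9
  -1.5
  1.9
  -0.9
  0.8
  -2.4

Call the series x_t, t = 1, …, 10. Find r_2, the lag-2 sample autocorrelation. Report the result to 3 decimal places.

Mean x̄ = (3.7 − 0.6 + 1.0 − 2.1 + 0.9 − 1.5 + 1.9 − 0.9 + 0.8 − 2.4)/10 = 0.0800
Numerator Σ_{t=1}^{8}(x_t−x̄)(x_{t+2}−x̄) = 15.7932
Denominator Σ(x_t−x̄)² = 33.2760
r_2 = 15.7932 / 33.2760 = 0.475

0.475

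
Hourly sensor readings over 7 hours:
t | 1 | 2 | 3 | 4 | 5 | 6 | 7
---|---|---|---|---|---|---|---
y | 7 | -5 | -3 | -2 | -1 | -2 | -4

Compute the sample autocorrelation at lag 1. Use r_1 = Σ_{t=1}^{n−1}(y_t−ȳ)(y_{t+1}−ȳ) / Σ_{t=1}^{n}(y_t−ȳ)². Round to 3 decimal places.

-0.241

Mean ȳ = (7 − 5 − 3 − 2 − 1 − 2 − 4)/7 = -1.4286
Σ(y_t−ȳ)(y_{t+1}−ȳ) = (-30.1020) + (5.6122) + (0.8980) + (-0.2449) + (-0.2449) + (1.4694) = -22.6122
Denominator Σ(y_t−ȳ)² = 93.7143
r_1 = -22.6122 / 93.7143 = -0.241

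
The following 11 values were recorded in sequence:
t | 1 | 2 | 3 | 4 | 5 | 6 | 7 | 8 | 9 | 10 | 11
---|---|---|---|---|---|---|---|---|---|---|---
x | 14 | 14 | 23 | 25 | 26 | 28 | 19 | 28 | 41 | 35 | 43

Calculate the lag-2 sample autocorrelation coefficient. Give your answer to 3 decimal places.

0.222

Mean x̄ = (14 + 14 + 23 + 25 + 26 + 28 + 19 + 28 + 41 + 35 + 43)/11 = 26.9091
Numerator Σ_{t=1}^{9}(x_t−x̄)(x_{t+2}−x̄) = 209.0744
Denominator Σ(x_t−x̄)² = 940.9091
r_2 = 209.0744 / 940.9091 = 0.222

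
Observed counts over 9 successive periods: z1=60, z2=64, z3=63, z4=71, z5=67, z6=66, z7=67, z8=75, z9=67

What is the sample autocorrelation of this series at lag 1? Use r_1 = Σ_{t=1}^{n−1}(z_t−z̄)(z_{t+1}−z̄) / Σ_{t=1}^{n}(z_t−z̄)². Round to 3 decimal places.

Mean z̄ = (60 + 64 + 63 + 71 + 67 + 66 + 67 + 75 + 67)/9 = 66.6667
Numerator Σ_{t=1}^{8}(z_t−z̄)(z_{t+1}−z̄) = 18.2222
Denominator Σ(z_t−z̄)² = 154.0000
r_1 = 18.2222 / 154.0000 = 0.118

0.118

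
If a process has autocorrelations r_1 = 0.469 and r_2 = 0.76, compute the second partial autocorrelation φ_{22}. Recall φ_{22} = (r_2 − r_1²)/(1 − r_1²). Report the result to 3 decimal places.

φ_{22} = (r_2 − r_1²) / (1 − r_1²)
r_1² = (0.469)² = 0.219961
Numerator = 0.76 − 0.2200 = 0.5400; denominator = 1 − 0.2200 = 0.7800
φ_{22} = 0.5400 / 0.7800 = 0.692

0.692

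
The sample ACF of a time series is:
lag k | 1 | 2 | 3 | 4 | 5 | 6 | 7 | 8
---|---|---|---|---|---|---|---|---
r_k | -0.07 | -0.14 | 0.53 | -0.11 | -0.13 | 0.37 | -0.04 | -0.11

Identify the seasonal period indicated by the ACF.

The largest autocorrelation is r_3 = 0.53, with a weaker echo at lag 6 (0.37); the remaining lags stay at or below -0.04.
The dominant spike at lag 3 indicates a seasonal period of 3.

3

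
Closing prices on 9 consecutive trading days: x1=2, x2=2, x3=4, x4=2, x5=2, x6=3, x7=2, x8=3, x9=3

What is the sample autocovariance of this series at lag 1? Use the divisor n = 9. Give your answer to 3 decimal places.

Mean x̄ = (2 + 2 + 4 + 2 + 2 + 3 + 2 + 3 + 3)/9 = 2.5556
Σ_{t=1}^{8}(x_t−x̄)(x_{t+1}−x̄) = -1.5309
γ_1 = -1.5309 / 9 = -0.170

-0.170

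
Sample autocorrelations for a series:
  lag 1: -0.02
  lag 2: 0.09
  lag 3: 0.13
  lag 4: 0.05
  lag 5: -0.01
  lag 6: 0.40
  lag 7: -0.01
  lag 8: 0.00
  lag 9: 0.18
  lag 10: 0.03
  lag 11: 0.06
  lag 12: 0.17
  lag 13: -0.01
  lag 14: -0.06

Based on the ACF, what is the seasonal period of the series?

6

The largest autocorrelation is r_6 = 0.40; the remaining lags stay at or below 0.18.
The dominant spike at lag 6 indicates a seasonal period of 6.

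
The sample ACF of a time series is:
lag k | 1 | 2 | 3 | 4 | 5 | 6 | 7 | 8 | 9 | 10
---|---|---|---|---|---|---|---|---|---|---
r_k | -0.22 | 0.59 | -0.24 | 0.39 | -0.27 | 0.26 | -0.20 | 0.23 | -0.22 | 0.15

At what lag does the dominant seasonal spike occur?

The largest autocorrelation is r_2 = 0.59, with weaker echoes at lags 4 (0.39), 6 (0.26), 8 (0.23) and 10 (0.15); the remaining lags stay at or below -0.20.
The dominant spike at lag 2 indicates a seasonal period of 2.

2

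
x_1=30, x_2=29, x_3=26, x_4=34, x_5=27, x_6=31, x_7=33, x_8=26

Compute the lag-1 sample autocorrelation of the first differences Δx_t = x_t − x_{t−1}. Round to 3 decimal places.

First differences Δx: -1, -3, 8, -7, 4, 2, -7
Mean of differences = -0.5714
Numerator Σ(Δx_t−Δx̄)(Δx_{t+1}−Δx̄) = -109.0408
Denominator Σ(Δx_t−Δx̄)² = 189.7143
r_1(Δx) = -109.0408 / 189.7143 = -0.575

-0.575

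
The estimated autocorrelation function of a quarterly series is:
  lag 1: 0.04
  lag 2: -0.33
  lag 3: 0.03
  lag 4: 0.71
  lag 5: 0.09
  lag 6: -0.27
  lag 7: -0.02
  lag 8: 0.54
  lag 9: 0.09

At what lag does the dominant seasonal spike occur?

4

The largest autocorrelation is r_4 = 0.71, with a weaker echo at lag 8 (0.54); the remaining lags stay at or below 0.09.
The dominant spike at lag 4 indicates a seasonal period of 4.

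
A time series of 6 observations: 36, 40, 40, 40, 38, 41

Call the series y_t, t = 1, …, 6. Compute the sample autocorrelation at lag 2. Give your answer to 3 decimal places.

-0.083

Mean ȳ = (36 + 40 + 40 + 40 + 38 + 41)/6 = 39.1667
Deviations from mean: -3.1667, 0.8333, 0.8333, 0.8333, -1.1667, 1.8333
Σ(y_t−ȳ)(y_{t+2}−ȳ) = (-2.6389) + (0.6944) + (-0.9722) + (1.5278) = -1.3889
Denominator Σ(y_t−ȳ)² = 16.8333
r_2 = -1.3889 / 16.8333 = -0.083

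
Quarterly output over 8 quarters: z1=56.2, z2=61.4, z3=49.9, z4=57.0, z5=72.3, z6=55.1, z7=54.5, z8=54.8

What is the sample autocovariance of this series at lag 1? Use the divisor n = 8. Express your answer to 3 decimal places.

Mean z̄ = (56.2 + 61.4 + 49.9 + 57.0 + 72.3 + 55.1 + 54.5 + 54.8)/8 = 57.6500
Σ_{t=1}^{7}(z_t−z̄)(z_{t+1}−z̄) = -59.3325
γ_1 = -59.3325 / 8 = -7.417

-7.417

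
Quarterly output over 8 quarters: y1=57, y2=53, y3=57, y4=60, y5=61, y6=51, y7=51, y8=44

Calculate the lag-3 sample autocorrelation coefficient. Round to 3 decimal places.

-0.404

Mean ȳ = (57 + 53 + 57 + 60 + 61 + 51 + 51 + 44)/8 = 54.2500
Deviations from mean: 2.7500, -1.2500, 2.7500, 5.7500, 6.7500, -3.2500, -3.2500, -10.2500
Σ(y_t−ȳ)(y_{t+3}−ȳ) = (15.8125) + (-8.4375) + (-8.9375) + (-18.6875) + (-69.1875) = -89.4375
Denominator Σ(y_t−ȳ)² = 221.5000
r_3 = -89.4375 / 221.5000 = -0.404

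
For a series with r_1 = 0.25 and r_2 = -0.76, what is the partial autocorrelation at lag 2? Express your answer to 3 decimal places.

φ_{22} = (r_2 − r_1²) / (1 − r_1²)
r_1² = (0.25)² = 0.0625
Numerator = -0.76 − 0.0625 = -0.8225; denominator = 1 − 0.0625 = 0.9375
φ_{22} = -0.8225 / 0.9375 = -0.877

-0.877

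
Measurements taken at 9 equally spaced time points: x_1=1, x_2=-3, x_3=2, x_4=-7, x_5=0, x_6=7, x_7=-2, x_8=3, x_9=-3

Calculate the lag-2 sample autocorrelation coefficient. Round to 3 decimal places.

0.007

Mean x̄ = (1 − 3 + 2 − 7 + 0 + 7 − 2 + 3 − 3)/9 = -0.2222
Σ(x_t−x̄)(x_{t+2}−x̄) = (2.7160) + (18.8272) + (0.4938) + (-48.9506) + (-0.3951) + (23.2716) + (4.9383) = 0.9012
Denominator Σ(x_t−x̄)² = 133.5556
r_2 = 0.9012 / 133.5556 = 0.007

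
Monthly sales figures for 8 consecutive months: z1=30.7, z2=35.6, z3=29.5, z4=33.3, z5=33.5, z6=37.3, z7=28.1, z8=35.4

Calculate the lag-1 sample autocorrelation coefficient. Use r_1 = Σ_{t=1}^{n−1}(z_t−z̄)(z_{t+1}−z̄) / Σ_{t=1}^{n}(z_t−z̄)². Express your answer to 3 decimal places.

-0.641

Mean z̄ = (30.7 + 35.6 + 29.5 + 33.3 + 33.5 + 37.3 + 28.1 + 35.4)/8 = 32.9250
Deviations from mean: -2.2250, 2.6750, -3.4250, 0.3750, 0.5750, 4.3750, -4.8250, 2.4750
Numerator Σ_{t=1}^{7}(z_t−z̄)(z_{t+1}−z̄) = -46.7181
Denominator Σ(z_t−z̄)² = 72.8550
r_1 = -46.7181 / 72.8550 = -0.641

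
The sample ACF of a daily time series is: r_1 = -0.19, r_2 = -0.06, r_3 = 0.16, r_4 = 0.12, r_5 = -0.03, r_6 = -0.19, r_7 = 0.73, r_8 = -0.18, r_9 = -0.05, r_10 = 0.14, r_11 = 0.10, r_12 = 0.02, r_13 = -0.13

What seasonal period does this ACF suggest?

7

The largest autocorrelation is r_7 = 0.73; the remaining lags stay at or below 0.16.
The dominant spike at lag 7 indicates a seasonal period of 7.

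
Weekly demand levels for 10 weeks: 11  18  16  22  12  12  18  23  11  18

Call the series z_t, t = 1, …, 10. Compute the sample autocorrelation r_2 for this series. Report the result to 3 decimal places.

-0.250

Mean z̄ = (11 + 18 + 16 + 22 + 12 + 12 + 18 + 23 + 11 + 18)/10 = 16.1000
Numerator Σ_{t=1}^{8}(z_t−z̄)(z_{t+2}−z̄) = -44.7200
Denominator Σ(z_t−z̄)² = 178.9000
r_2 = -44.7200 / 178.9000 = -0.250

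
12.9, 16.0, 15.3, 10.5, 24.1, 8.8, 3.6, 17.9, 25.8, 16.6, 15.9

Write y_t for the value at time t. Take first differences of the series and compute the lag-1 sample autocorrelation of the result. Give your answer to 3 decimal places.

First differences Δy: 3.1, -0.7, -4.8, 13.6, -15.3, -5.2, 14.3, 7.9, -9.2, -0.7
Mean of differences = 0.3000
Numerator Σ(Δy_t−Δȳ)(Δy_{t+1}−Δȳ) = -220.5100
Denominator Σ(Δy_t−Δȳ)² = 830.3600
r_1(Δy) = -220.5100 / 830.3600 = -0.266

-0.266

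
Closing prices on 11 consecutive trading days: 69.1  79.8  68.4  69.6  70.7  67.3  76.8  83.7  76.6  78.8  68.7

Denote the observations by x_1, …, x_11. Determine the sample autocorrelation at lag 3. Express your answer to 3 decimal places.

Mean x̄ = (69.1 + 79.8 + 68.4 + 69.6 + 70.7 + 67.3 + 76.8 + 83.7 + 76.6 + 78.8 + 68.7)/11 = 73.5909
Numerator Σ_{t=1}^{8}(x_t−x̄)(x_{t+3}−x̄) = -61.0593
Denominator Σ(x_t−x̄)² = 322.1291
r_3 = -61.0593 / 322.1291 = -0.190

-0.190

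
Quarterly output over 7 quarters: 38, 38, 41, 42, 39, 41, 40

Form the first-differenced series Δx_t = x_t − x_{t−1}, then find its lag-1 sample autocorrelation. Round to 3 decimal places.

-0.390

First differences Δx: 0, 3, 1, -3, 2, -1
Mean of differences = 0.3333
Numerator Σ(Δx_t−Δx̄)(Δx_{t+1}−Δx̄) = -9.1111
Denominator Σ(Δx_t−Δx̄)² = 23.3333
r_1(Δx) = -9.1111 / 23.3333 = -0.390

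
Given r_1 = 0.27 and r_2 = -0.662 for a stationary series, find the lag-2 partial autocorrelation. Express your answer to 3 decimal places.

φ_{22} = (r_2 − r_1²) / (1 − r_1²)
r_1² = (0.27)² = 0.0729
Numerator = -0.662 − 0.0729 = -0.7349; denominator = 1 − 0.0729 = 0.9271
φ_{22} = -0.7349 / 0.9271 = -0.793

-0.793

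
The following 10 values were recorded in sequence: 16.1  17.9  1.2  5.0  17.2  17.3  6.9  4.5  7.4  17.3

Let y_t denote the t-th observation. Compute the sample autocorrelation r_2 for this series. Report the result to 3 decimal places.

Mean ȳ = (16.1 + 17.9 + 1.2 + 5.0 + 17.2 + 17.3 + 6.9 + 4.5 + 7.4 + 17.3)/10 = 11.0800
Numerator Σ_{t=1}^{8}(y_t−ȳ)(y_{t+2}−ȳ) = -281.4008
Denominator Σ(y_t−ȳ)² = 395.4360
r_2 = -281.4008 / 395.4360 = -0.712

-0.712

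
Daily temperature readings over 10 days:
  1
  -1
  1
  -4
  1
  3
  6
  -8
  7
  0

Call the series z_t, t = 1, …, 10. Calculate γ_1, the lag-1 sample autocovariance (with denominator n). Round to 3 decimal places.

Mean z̄ = (1 − 1 + 1 − 4 + 1 + 3 + 6 − 8 + 7 + 0)/10 = 0.6000
Σ_{t=1}^{9}(z_t−z̄)(z_{t+1}−z̄) = -96.3600
γ_1 = -96.3600 / 10 = -9.636

-9.636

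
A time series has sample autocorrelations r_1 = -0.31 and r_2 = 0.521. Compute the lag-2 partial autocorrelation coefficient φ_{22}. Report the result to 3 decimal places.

φ_{22} = (r_2 − r_1²) / (1 − r_1²)
r_1² = (-0.31)² = 0.0961
Numerator = 0.521 − 0.0961 = 0.4249; denominator = 1 − 0.0961 = 0.9039
φ_{22} = 0.4249 / 0.9039 = 0.470

0.470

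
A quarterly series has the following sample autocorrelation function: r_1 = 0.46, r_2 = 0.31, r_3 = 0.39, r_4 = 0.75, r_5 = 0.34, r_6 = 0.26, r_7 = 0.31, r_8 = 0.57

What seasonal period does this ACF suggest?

4

The largest autocorrelation is r_4 = 0.75, with a weaker echo at lag 8 (0.57); the remaining lags stay at or below 0.46. The elevated value at lag 1 (0.46), dropping to 0.31 at lag 2, reflects decaying short-term dependence rather than seasonality.
The dominant spike at lag 4 indicates a seasonal period of 4.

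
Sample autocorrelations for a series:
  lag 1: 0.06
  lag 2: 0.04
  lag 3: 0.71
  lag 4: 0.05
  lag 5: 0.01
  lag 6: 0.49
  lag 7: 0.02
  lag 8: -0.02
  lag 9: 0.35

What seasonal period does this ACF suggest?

The largest autocorrelation is r_3 = 0.71, with weaker echoes at lags 6 (0.49) and 9 (0.35); the remaining lags stay at or below 0.06.
The dominant spike at lag 3 indicates a seasonal period of 3.

3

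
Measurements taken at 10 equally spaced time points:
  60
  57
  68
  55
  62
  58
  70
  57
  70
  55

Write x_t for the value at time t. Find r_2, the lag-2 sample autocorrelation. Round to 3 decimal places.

0.513

Mean x̄ = (60 + 57 + 68 + 55 + 62 + 58 + 70 + 57 + 70 + 55)/10 = 61.2000
Numerator Σ_{t=1}^{8}(x_t−x̄)(x_{t+2}−x̄) = 167.1200
Denominator Σ(x_t−x̄)² = 325.6000
r_2 = 167.1200 / 325.6000 = 0.513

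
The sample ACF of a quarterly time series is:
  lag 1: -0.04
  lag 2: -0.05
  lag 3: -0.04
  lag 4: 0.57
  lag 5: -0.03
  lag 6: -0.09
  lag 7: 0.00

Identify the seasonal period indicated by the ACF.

The largest autocorrelation is r_4 = 0.57; the remaining lags stay at or below 0.00.
The dominant spike at lag 4 indicates a seasonal period of 4.

4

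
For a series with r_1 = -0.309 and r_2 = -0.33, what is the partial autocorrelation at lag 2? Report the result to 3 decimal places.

φ_{22} = (r_2 − r_1²) / (1 − r_1²)
r_1² = (-0.309)² = 0.095481
Numerator = -0.33 − 0.0955 = -0.4255; denominator = 1 − 0.0955 = 0.9045
φ_{22} = -0.4255 / 0.9045 = -0.470

-0.470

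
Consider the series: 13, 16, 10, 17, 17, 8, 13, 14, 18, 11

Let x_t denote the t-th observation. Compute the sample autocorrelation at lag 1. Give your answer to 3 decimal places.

Mean x̄ = (13 + 16 + 10 + 17 + 17 + 8 + 13 + 14 + 18 + 11)/10 = 13.7000
Numerator Σ_{t=1}^{9}(x_t−x̄)(x_{t+1}−x̄) = -36.7900
Denominator Σ(x_t−x̄)² = 100.1000
r_1 = -36.7900 / 100.1000 = -0.368

-0.368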